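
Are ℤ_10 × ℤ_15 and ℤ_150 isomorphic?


Comparing ℤ_10 × ℤ_15 and ℤ_150:
gcd(10,15) = 5 ≠ 1. Max element order in ℤ_10×ℤ_15 is lcm(10,15) = 30 < 150, so it has no element of order 150

No, ℤ_10 × ℤ_15 ≇ ℤ_150


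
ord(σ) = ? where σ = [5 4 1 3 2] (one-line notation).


Cycle decomposition: (1 5 2 4 3)
Cycle lengths: 5
Order = lcm(5) = 5

ord(σ) = 5


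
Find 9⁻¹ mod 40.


Use the extended Euclidean algorithm to write 1 = 9·s + 40·t; then s mod 40 is the inverse.
Euclidean algorithm:
  9 = 0·40 + 9
  40 = 4·9 + 4
  9 = 2·4 + 1
  4 = 4·1 + 0
gcd(9,40) = 1
Back-substitution gives: 9·(9) + 40·(-2) = 1
So 9⁻¹ ≡ 9 ≡ 9 (mod 40)
Check: 9 × 9 = 81 ≡ 1 (mod 40) ✓

9⁻¹ ≡ 9 (mod 40)


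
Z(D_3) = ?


Z(G) = {g ∈ G | gx = xg for all x ∈ G}
For odd n, Z(D_n) = {e}: no nontrivial rotation commutes with all reflections

Z(D_3) = {e}


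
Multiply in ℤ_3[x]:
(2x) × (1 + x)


Expand and collect like terms; reduce coefficients mod 3:
x^0: 0·1 = 0 ≡ 0 (mod 3)
x^1: 0·1 + 2·1 = 2 ≡ 2 (mod 3)
x^2: 2·1 = 2 ≡ 2 (mod 3)
Result: 2x + 2x^2

f · g = 2x + 2x^2


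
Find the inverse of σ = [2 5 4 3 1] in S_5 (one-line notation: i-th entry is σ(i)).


To find σ⁻¹, swap domain and range:
σ(1) = 2 → σ⁻¹(2) = 1
σ(2) = 5 → σ⁻¹(5) = 2
σ(3) = 4 → σ⁻¹(4) = 3
σ(4) = 3 → σ⁻¹(3) = 4
σ(5) = 1 → σ⁻¹(1) = 5

σ⁻¹ = [5 1 4 3 2]


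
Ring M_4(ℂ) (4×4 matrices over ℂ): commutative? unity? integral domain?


Matrix multiplication is non-commutative for n ≥ 2; the identity matrix I is the unity; singular matrices give zero divisors, so not an integral domain
Commutative: No
Integral domain: No
Has unity: Yes

M_4(ℂ) (4×4 matrices over ℂ): Commutative=No, Unity=Yes


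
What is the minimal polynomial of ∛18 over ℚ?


∛18 satisfies x³ - 18 = 0, irreducible over ℚ (no rational root; 18 is not a perfect cube)

Minimal polynomial: x³ - 18


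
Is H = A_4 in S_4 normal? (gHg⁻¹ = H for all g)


H = A_4 in S_4
A_4 has index 2 in S_4, and every subgroup of index 2 is normal

Yes, normal subgroup


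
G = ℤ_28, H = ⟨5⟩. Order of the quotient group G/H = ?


|⟨5⟩| = n / gcd(5, 28) = 28 / 1 = 28
H is normal (ℤ_28 is abelian).
|G/H| = |G| / |H| = 28 / 28 = 1

|G/H| = 1


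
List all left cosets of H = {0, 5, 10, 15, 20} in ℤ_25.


H = {0, 5, 10, 15, 20}, |H| = 5
Number of cosets = |G|/|H| = 25/5 = 5
0 + H = {0, 5, 10, 15, 20}
1 + H = {1, 6, 11, 16, 21}
2 + H = {2, 7, 12, 17, 22}
3 + H = {3, 8, 13, 18, 23}
4 + H = {4, 9, 14, 19, 24}

Cosets: 0+H={0,5,10,15,20}; 1+H={1,6,11,16,21}; 2+H={2,7,12,17,22}; 3+H={3,8,13,18,23}; 4+H={4,9,14,19,24}


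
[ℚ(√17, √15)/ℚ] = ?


[ℚ(√17,√15):ℚ] = [ℚ(√17,√15):ℚ(√17)]·[ℚ(√17):ℚ] = 2·2 = 4

[ℚ(√17, √15)/ℚ] = 4


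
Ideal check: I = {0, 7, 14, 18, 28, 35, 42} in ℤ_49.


Check ideal conditions for I = {0, 7, 14, 18, 28, 35, 42} in ℤ_49:
(1) I is an additive subgroup? No
(2) For r ∈ ℤ_49 and a ∈ I: r·a ∈ I? No  [counterexample: r=2, a=18, r·a mod 49 = 36 ∉ I]

No, I is not an ideal of ℤ_49


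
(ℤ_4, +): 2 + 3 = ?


Operation: addition mod 4
2 + 3 = (a + b) mod 4 with a = 2, b = 3

2 + 3 = 1


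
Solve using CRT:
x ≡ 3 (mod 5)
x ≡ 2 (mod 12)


m₁ = 5, m₂ = 12, gcd = 1, so CRT applies. M = m₁·m₂ = 60
Let M₁ = M/m₁ = 12, M₂ = M/m₂ = 5
Find y₁ ≡ M₁⁻¹ (mod m₁): 12⁻¹ ≡ 3 (mod 5)
Find y₂ ≡ M₂⁻¹ (mod m₂): 5⁻¹ ≡ 5 (mod 12)
x = a₁·M₁·y₁ + a₂·M₂·y₂ = 3·12·3 + 2·5·5 = 158
Reduce mod 60: x ≡ 38
Check: 38 mod 5 = 3 ✓, 38 mod 12 = 2 ✓

x ≡ 38 (mod 60)


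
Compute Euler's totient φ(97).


Factor n: 97 = 97
φ(n) = n · ∏(1 - 1/p) over distinct primes p | n
φ(97) = 97 · (1 - 1/97) = 96

φ(97) = 96


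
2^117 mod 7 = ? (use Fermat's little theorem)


Fermat's little theorem: if p is prime and gcd(a,p)=1, then a^(p-1) ≡ 1 (mod p)
p = 7 is prime, gcd(2,7) = 1
Reduce exponent: 117 mod 6 = 3
So 2^117 ≡ 2^3 (mod 7)
2^3 mod 7 = 1

2^117 ≡ 1 (mod 7)


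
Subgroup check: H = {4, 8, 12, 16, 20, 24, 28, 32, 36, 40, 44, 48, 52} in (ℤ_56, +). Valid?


Subgroup test for H = {4, 8, 12, 16, 20, 24, 28, 32, 36, 40, 44, 48, 52} in (ℤ_56, +):
(1) 0 ∈ H? No
(2) Closure: for all a,b ∈ H, (a+b) mod 56 ∈ H? No  [counterexample: 4 + 52 = 0 ∉ H]
(3) Inverses: for all a ∈ H, -a mod 56 ∈ H? Yes

No, H is not a subgroup of ℤ_56


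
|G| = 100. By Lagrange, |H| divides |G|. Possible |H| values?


Lagrange's theorem: |H| divides |G|
|G| = 100
Divisors of 100: 1, 2, 4, 5, 10, 20, 25, 50, 100

Possible subgroup orders: {1, 2, 4, 5, 10, 20, 25, 50, 100}


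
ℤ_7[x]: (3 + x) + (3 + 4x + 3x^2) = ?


Add coefficients mod 7:
x^0: 3 + 3 = 6 (mod 7)
x^1: 1 + 4 = 5 (mod 7)
x^2: 0 + 3 = 3 (mod 7)
Result: 6 + 5x + 3x^2

f + g = 6 + 5x + 3x^2


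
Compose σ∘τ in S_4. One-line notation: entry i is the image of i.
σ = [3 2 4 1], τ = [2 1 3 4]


σ∘τ: apply τ first, then σ
1 →τ 2 →σ 2
2 →τ 1 →σ 3
3 →τ 3 →σ 4
4 →τ 4 →σ 1

σ∘τ = [2 3 4 1]


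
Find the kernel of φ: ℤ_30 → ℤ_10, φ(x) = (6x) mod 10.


Kernel = preimage of identity
ker(φ) = {x ∈ ℤ_30 : 6x ≡ 0 (mod 10)}. Since 10 | 30, φ is well-defined. The kernel is the cyclic subgroup ⟨5⟩ of ℤ_30 (order 6), i.e. {0, 5, 10, 15, 20, 25}

ker(φ) = {0, 5, 10, 15, 20, 25}


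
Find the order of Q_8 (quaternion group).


Q_8 = {±1, ±i, ±j, ±k}
|Q_8| = 8

|Q_8 (quaternion group)| = 8


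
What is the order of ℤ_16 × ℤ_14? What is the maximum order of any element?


|ℤ_16 × ℤ_14| = 16 × 14 = 224
Max element order = lcm(16,14) = 112
Cyclic? No (gcd=2)

|ℤ_16×ℤ_14| = 224, max element order = 112


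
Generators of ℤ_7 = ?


g generates ℤ_n iff gcd(g,n) = 1
Checking each g ∈ {1,...,6}:
gcd(1,7) = 1
gcd(2,7) = 1
gcd(3,7) = 1
gcd(4,7) = 1
gcd(5,7) = 1
gcd(6,7) = 1
Generators: {1, 2, 3, 4, 5, 6}
Number of generators = φ(7) = 6

Generators of ℤ_7 = {1, 2, 3, 4, 5, 6}


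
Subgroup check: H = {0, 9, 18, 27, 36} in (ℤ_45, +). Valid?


Subgroup test for H = {0, 9, 18, 27, 36} in (ℤ_45, +):
(1) 0 ∈ H? Yes
(2) Closure: for all a,b ∈ H, (a+b) mod 45 ∈ H? Yes
(3) Inverses: for all a ∈ H, -a mod 45 ∈ H? Yes

Yes, H is a subgroup of ℤ_45


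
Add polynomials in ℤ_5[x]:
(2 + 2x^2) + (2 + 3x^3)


Add coefficients mod 5:
x^0: 2 + 2 = 4 (mod 5)
x^1: 0 + 0 = 0 (mod 5)
x^2: 2 + 0 = 2 (mod 5)
x^3: 0 + 3 = 3 (mod 5)
Result: 4 + 2x^2 + 3x^3

f + g = 4 + 2x^2 + 3x^3


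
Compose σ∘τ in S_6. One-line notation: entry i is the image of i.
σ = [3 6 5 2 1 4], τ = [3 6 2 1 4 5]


σ∘τ: apply τ first, then σ
1 →τ 3 →σ 5
2 →τ 6 →σ 4
3 →τ 2 →σ 6
4 →τ 1 →σ 3
5 →τ 4 →σ 2
6 →τ 5 →σ 1

σ∘τ = [5 4 6 3 2 1]


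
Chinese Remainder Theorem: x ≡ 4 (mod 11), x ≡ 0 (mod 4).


m₁ = 11, m₂ = 4, gcd = 1, so CRT applies. M = m₁·m₂ = 44
Let M₁ = M/m₁ = 4, M₂ = M/m₂ = 11
Find y₁ ≡ M₁⁻¹ (mod m₁): 4⁻¹ ≡ 3 (mod 11)
Find y₂ ≡ M₂⁻¹ (mod m₂): 11⁻¹ ≡ 3 (mod 4)
x = a₁·M₁·y₁ + a₂·M₂·y₂ = 4·4·3 + 0·11·3 = 48
Reduce mod 44: x ≡ 4
Check: 4 mod 11 = 4 ✓, 4 mod 4 = 0 ✓

x ≡ 4 (mod 44)


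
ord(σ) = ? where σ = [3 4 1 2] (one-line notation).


Cycle decomposition: (1 3) (2 4)
Cycle lengths: 2, 2
Order = lcm(2, 2) = 2

ord(σ) = 2


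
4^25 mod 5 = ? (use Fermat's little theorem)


Fermat's little theorem: if p is prime and gcd(a,p)=1, then a^(p-1) ≡ 1 (mod p)
p = 5 is prime, gcd(4,5) = 1
Reduce exponent: 25 mod 4 = 1
So 4^25 ≡ 4^1 (mod 5)
4^1 mod 5 = 4

4^25 ≡ 4 (mod 5)


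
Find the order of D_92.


|D_n| = 2n (n rotations and n reflections)
|D_92| = 2×92 = 184

|D_92| = 184


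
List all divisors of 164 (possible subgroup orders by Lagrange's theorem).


Lagrange's theorem: |H| divides |G|
|G| = 164
Divisors of 164: 1, 2, 4, 41, 82, 164

Possible subgroup orders: {1, 2, 4, 41, 82, 164}


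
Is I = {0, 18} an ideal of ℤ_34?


Check ideal conditions for I = {0, 18} in ℤ_34:
(1) I is an additive subgroup? No
(2) For r ∈ ℤ_34 and a ∈ I: r·a ∈ I? No  [counterexample: r=2, a=18, r·a mod 34 = 2 ∉ I]

No, I is not an ideal of ℤ_34


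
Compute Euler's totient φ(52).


Factor n: 52 = 2^2 × 13
φ(n) = n · ∏(1 - 1/p) over distinct primes p | n
φ(52) = 52 · (1 - 1/2) · (1 - 1/13) = 24

φ(52) = 24


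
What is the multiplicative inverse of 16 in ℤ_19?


Use the extended Euclidean algorithm to write 1 = 16·s + 19·t; then s mod 19 is the inverse.
Euclidean algorithm:
  16 = 0·19 + 16
  19 = 1·16 + 3
  16 = 5·3 + 1
  3 = 3·1 + 0
gcd(16,19) = 1
Back-substitution gives: 16·(6) + 19·(-5) = 1
So 16⁻¹ ≡ 6 ≡ 6 (mod 19)
Check: 16 × 6 = 96 ≡ 1 (mod 19) ✓

16⁻¹ ≡ 6 (mod 19)


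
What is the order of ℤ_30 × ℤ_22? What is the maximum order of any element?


|ℤ_30 × ℤ_22| = 30 × 22 = 660
Max element order = lcm(30,22) = 330
Cyclic? No (gcd=2)

|ℤ_30×ℤ_22| = 660, max element order = 330


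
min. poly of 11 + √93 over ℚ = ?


Let α = 11 + √93. Then α - 11 = √93, so (α - 11)² = 93, giving α² - 22α + 28 = 0. Degree 2 and α ∉ ℚ, so this is the minimal polynomial.

Minimal polynomial: x² - 22x + 28


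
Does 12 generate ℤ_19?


g generates ℤ_n iff gcd(g, n) = 1
gcd(12, 19) = 1
Since gcd = 1, 12 is a generator.

Yes, 12 generates ℤ_19


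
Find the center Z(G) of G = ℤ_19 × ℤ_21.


Z(G) = {g ∈ G | gx = xg for all x ∈ G}
Direct product of abelian groups is abelian, so Z(G) = G

Z(ℤ_19 × ℤ_21) = ℤ_19 × ℤ_21


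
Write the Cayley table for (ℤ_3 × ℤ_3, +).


Elements: {(0,0), (0,1), (0,2), (1,0), (1,1), (1,2), (2,0), (2,1), (2,2)}
Operation: componentwise addition mod (3, 3)
Entry (a, b) = ((a₁+b₁) mod 3, (a₂+b₂) mod 3)

Cayley table:
      | (0,0) | (0,1) | (0,2) | (1,0) | (1,1) | (1,2) | (2,0) | (2,1) | (2,2)
(0,0) | (0,0) | (0,1) | (0,2) | (1,0) | (1,1) | (1,2) | (2,0) | (2,1) | (2,2)
(0,1) | (0,1) | (0,2) | (0,0) | (1,1) | (1,2) | (1,0) | (2,1) | (2,2) | (2,0)
(0,2) | (0,2) | (0,0) | (0,1) | (1,2) | (1,0) | (1,1) | (2,2) | (2,0) | (2,1)
(1,0) | (1,0) | (1,1) | (1,2) | (2,0) | (2,1) | (2,2) | (0,0) | (0,1) | (0,2)
(1,1) | (1,1) | (1,2) | (1,0) | (2,1) | (2,2) | (2,0) | (0,1) | (0,2) | (0,0)
(1,2) | (1,2) | (1,0) | (1,1) | (2,2) | (2,0) | (2,1) | (0,2) | (0,0) | (0,1)
(2,0) | (2,0) | (2,1) | (2,2) | (0,0) | (0,1) | (0,2) | (1,0) | (1,1) | (1,2)
(2,1) | (2,1) | (2,2) | (2,0) | (0,1) | (0,2) | (0,0) | (1,1) | (1,2) | (1,0)
(2,2) | (2,2) | (2,0) | (2,1) | (0,2) | (0,0) | (0,1) | (1,2) | (1,0) | (1,1)


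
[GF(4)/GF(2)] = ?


GF(4) = GF(2^2), so the extension degree is 2

[GF(4)/GF(2)] = 2


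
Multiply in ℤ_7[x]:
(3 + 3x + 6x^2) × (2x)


Expand and collect like terms; reduce coefficients mod 7:
x^0: 3·0 = 0 ≡ 0 (mod 7)
x^1: 3·2 + 3·0 = 6 ≡ 6 (mod 7)
x^2: 3·2 + 6·0 = 6 ≡ 6 (mod 7)
x^3: 6·2 = 12 ≡ 5 (mod 7)
Result: 6x + 6x^2 + 5x^3

f · g = 6x + 6x^2 + 5x^3


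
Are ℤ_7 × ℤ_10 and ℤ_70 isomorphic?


Comparing ℤ_7 × ℤ_10 and ℤ_70:
gcd(7,10) = 1, so ℤ_7 × ℤ_10 ≅ ℤ_70 (CRT)

Yes, ℤ_7 × ℤ_10 ≅ ℤ_70


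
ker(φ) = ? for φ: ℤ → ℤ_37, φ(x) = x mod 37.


Kernel = preimage of identity
ker(φ) = {x ∈ ℤ : x ≡ 0 (mod 37)} = 37ℤ = {0, ±37, ±74, ...}

ker(φ) = 37ℤ


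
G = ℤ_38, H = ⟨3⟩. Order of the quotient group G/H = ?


|⟨3⟩| = n / gcd(3, 38) = 38 / 1 = 38
H is normal (ℤ_38 is abelian).
|G/H| = |G| / |H| = 38 / 38 = 1

|G/H| = 1


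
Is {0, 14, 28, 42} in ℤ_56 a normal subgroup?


H = {0, 14, 28, 42} in ℤ_56
ℤ_56 is abelian; every subgroup of an abelian group is normal

Yes, normal subgroup


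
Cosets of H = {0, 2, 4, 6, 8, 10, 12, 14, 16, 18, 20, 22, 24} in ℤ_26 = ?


H = {0, 2, 4, 6, 8, 10, 12, 14, 16, 18, 20, 22, 24}, |H| = 13
Number of cosets = |G|/|H| = 26/13 = 2
0 + H = {0, 2, 4, 6, 8, 10, 12, 14, 16, 18, 20, 22, 24}
1 + H = {1, 3, 5, 7, 9, 11, 13, 15, 17, 19, 21, 23, 25}

Cosets: 0+H={0,2,4,6,8,10,12,14,16,18,20,22,24}; 1+H={1,3,5,7,9,11,13,15,17,19,21,23,25}


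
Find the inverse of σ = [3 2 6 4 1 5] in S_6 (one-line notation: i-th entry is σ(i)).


To find σ⁻¹, swap domain and range:
σ(1) = 3 → σ⁻¹(3) = 1
σ(2) = 2 → σ⁻¹(2) = 2
σ(3) = 6 → σ⁻¹(6) = 3
σ(4) = 4 → σ⁻¹(4) = 4
σ(5) = 1 → σ⁻¹(1) = 5
σ(6) = 5 → σ⁻¹(5) = 6

σ⁻¹ = [5 2 1 4 6 3]


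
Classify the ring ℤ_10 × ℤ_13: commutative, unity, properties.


Direct product ring; commutative with unity (1,1); but (1,0)·(0,1) = (0,0) gives zero divisors, so not an integral domain
Commutative: Yes
Integral domain: No
Has unity: Yes

ℤ_10 × ℤ_13: Commutative=Yes, Unity=Yes


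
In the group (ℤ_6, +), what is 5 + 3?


Operation: addition mod 6
5 + 3 = (a + b) mod 6 with a = 5, b = 3

5 + 3 = 2


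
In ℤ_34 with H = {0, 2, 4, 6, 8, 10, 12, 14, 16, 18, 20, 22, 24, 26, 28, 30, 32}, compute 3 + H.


3 + H = {3 + h (mod 34) : h ∈ H}
3+0=3, 3+2=5, 3+4=7, 3+6=9, 3+8=11, 3+10=13, 3+12=15, 3+14=17, 3+16=19, 3+18=21, 3+20=23, 3+22=25, 3+24=27, 3+26=29, 3+28=31, 3+30=33, 3+32=1
3 + H = {1, 3, 5, 7, 9, 11, 13, 15, 17, 19, 21, 23, 25, 27, 29, 31, 33} = 1 + H

3 + H = {1, 3, 5, 7, 9, 11, 13, 15, 17, 19, 21, 23, 25, 27, 29, 31, 33}


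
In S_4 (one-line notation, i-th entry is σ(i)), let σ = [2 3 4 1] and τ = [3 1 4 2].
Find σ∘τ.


σ∘τ: apply τ first, then σ
1 →τ 3 →σ 4
2 →τ 1 →σ 2
3 →τ 4 →σ 1
4 →τ 2 →σ 3

σ∘τ = [4 2 1 3]


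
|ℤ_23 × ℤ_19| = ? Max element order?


|ℤ_23 × ℤ_19| = 23 × 19 = 437
Max element order = lcm(23,19) = 437
Cyclic? Yes (gcd=1)

|ℤ_23×ℤ_19| = 437, max element order = 437


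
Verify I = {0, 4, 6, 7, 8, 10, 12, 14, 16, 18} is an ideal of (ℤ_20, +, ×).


Check ideal conditions for I = {0, 4, 6, 7, 8, 10, 12, 14, 16, 18} in ℤ_20:
(1) I is an additive subgroup? No
(2) For r ∈ ℤ_20 and a ∈ I: r·a ∈ I? No  [counterexample: r=3, a=7, r·a mod 20 = 1 ∉ I]

No, I is not an ideal of ℤ_20


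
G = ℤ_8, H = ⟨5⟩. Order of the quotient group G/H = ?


|⟨5⟩| = n / gcd(5, 8) = 8 / 1 = 8
H is normal (ℤ_8 is abelian).
|G/H| = |G| / |H| = 8 / 8 = 1

|G/H| = 1


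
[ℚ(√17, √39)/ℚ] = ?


[ℚ(√17,√39):ℚ] = [ℚ(√17,√39):ℚ(√17)]·[ℚ(√17):ℚ] = 2·2 = 4

[ℚ(√17, √39)/ℚ] = 4


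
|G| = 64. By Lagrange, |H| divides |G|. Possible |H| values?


Lagrange's theorem: |H| divides |G|
|G| = 64
Divisors of 64: 1, 2, 4, 8, 16, 32, 64

Possible subgroup orders: {1, 2, 4, 8, 16, 32, 64}


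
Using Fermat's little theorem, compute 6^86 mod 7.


Fermat's little theorem: if p is prime and gcd(a,p)=1, then a^(p-1) ≡ 1 (mod p)
p = 7 is prime, gcd(6,7) = 1
Reduce exponent: 86 mod 6 = 2
So 6^86 ≡ 6^2 (mod 7)
6^2 mod 7 = 1

6^86 ≡ 1 (mod 7)


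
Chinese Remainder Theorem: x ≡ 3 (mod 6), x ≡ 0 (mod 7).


m₁ = 6, m₂ = 7, gcd = 1, so CRT applies. M = m₁·m₂ = 42
Let M₁ = M/m₁ = 7, M₂ = M/m₂ = 6
Find y₁ ≡ M₁⁻¹ (mod m₁): 7⁻¹ ≡ 1 (mod 6)
Find y₂ ≡ M₂⁻¹ (mod m₂): 6⁻¹ ≡ 6 (mod 7)
x = a₁·M₁·y₁ + a₂·M₂·y₂ = 3·7·1 + 0·6·6 = 21
Reduce mod 42: x ≡ 21
Check: 21 mod 6 = 3 ✓, 21 mod 7 = 0 ✓

x ≡ 21 (mod 42)


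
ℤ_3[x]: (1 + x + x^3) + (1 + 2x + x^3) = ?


Add coefficients mod 3:
x^0: 1 + 1 = 2 (mod 3)
x^1: 1 + 2 = 0 (mod 3)
x^2: 0 + 0 = 0 (mod 3)
x^3: 1 + 1 = 2 (mod 3)
Result: 2 + 2x^3

f + g = 2 + 2x^3


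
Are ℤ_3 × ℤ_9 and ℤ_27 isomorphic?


Comparing ℤ_3 × ℤ_9 and ℤ_27:
gcd(3,9) = 3 ≠ 1. Max element order in ℤ_3×ℤ_9 is lcm(3,9) = 9 < 27, so it has no element of order 27

No, ℤ_3 × ℤ_9 ≇ ℤ_27


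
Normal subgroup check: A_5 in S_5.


H = A_5 in S_5
A_5 has index 2 in S_5, and every subgroup of index 2 is normal

Yes, normal subgroup


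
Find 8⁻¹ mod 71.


Use the extended Euclidean algorithm to write 1 = 8·s + 71·t; then s mod 71 is the inverse.
Euclidean algorithm:
  8 = 0·71 + 8
  71 = 8·8 + 7
  8 = 1·7 + 1
  7 = 7·1 + 0
gcd(8,71) = 1
Back-substitution gives: 8·(9) + 71·(-1) = 1
So 8⁻¹ ≡ 9 ≡ 9 (mod 71)
Check: 8 × 9 = 72 ≡ 1 (mod 71) ✓

8⁻¹ ≡ 9 (mod 71)


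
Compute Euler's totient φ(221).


Factor n: 221 = 13 × 17
φ(n) = n · ∏(1 - 1/p) over distinct primes p | n
φ(221) = 221 · (1 - 1/13) · (1 - 1/17) = 192

φ(221) = 192


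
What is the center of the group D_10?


Z(G) = {g ∈ G | gx = xg for all x ∈ G}
For even n, Z(D_n) = {e, r^(n/2)}: the 180° rotation r^5 commutes with every reflection and rotation

Z(D_10) = {e, r^5}


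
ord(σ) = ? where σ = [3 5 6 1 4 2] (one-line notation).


Cycle decomposition: (1 3 6 2 5 4)
Cycle lengths: 6
Order = lcm(6) = 6

ord(σ) = 6


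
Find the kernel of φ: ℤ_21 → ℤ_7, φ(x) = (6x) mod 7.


Kernel = preimage of identity
ker(φ) = {x ∈ ℤ_21 : 6x ≡ 0 (mod 7)}. Since 7 | 21, φ is well-defined. The kernel is the cyclic subgroup ⟨7⟩ of ℤ_21 (order 3), i.e. {0, 7, 14}

ker(φ) = {0, 7, 14}


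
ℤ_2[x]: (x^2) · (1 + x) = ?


Expand and collect like terms; reduce coefficients mod 2:
x^0: 0·1 = 0 ≡ 0 (mod 2)
x^1: 0·1 + 0·1 = 0 ≡ 0 (mod 2)
x^2: 0·1 + 1·1 = 1 ≡ 1 (mod 2)
x^3: 1·1 = 1 ≡ 1 (mod 2)
Result: x^2 + x^3

f · g = x^2 + x^3


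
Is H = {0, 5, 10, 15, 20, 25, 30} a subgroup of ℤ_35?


Subgroup test for H = {0, 5, 10, 15, 20, 25, 30} in (ℤ_35, +):
(1) 0 ∈ H? Yes
(2) Closure: for all a,b ∈ H, (a+b) mod 35 ∈ H? Yes
(3) Inverses: for all a ∈ H, -a mod 35 ∈ H? Yes

Yes, H is a subgroup of ℤ_35


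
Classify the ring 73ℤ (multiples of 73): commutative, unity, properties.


73ℤ is a commutative ring under +,× but has no multiplicative identity (1 ∉ 73ℤ); it has no zero divisors, but without unity it is not an integral domain
Commutative: Yes
Integral domain: No
Has unity: No

73ℤ (multiples of 73): Commutative=Yes, Unity=No


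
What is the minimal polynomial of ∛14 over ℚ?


∛14 satisfies x³ - 14 = 0, irreducible over ℚ (no rational root; 14 is not a perfect cube)

Minimal polynomial: x³ - 14


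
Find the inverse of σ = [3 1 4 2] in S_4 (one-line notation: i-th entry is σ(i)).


To find σ⁻¹, swap domain and range:
σ(1) = 3 → σ⁻¹(3) = 1
σ(2) = 1 → σ⁻¹(1) = 2
σ(3) = 4 → σ⁻¹(4) = 3
σ(4) = 2 → σ⁻¹(2) = 4

σ⁻¹ = [2 4 1 3]


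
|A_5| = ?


|A_n| = n!/2 (even permutations)
|A_5| = 5!/2 = 120/2 = 60

|A_5| = 60


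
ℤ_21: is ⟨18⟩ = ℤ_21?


g generates ℤ_n iff gcd(g, n) = 1
gcd(18, 21) = 3
Since gcd = 3 ≠ 1, ⟨18⟩ has order 7 < 21, so 18 is not a generator.

No, 18 does not generate ℤ_21


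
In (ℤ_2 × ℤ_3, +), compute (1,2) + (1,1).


Operation: componentwise addition mod (2, 3)
(1,2) + (1,1) = ((a₁+b₁) mod 2, (a₂+b₂) mod 3) with a = (1,2), b = (1,1)

(1,2) + (1,1) = (0,0)


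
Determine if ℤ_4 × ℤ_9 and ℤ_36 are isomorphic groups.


Comparing ℤ_4 × ℤ_9 and ℤ_36:
gcd(4,9) = 1, so ℤ_4 × ℤ_9 ≅ ℤ_36 (CRT)

Yes, ℤ_4 × ℤ_9 ≅ ℤ_36


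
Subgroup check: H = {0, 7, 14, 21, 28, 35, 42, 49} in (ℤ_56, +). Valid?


Subgroup test for H = {0, 7, 14, 21, 28, 35, 42, 49} in (ℤ_56, +):
(1) 0 ∈ H? Yes
(2) Closure: for all a,b ∈ H, (a+b) mod 56 ∈ H? Yes
(3) Inverses: for all a ∈ H, -a mod 56 ∈ H? Yes

Yes, H is a subgroup of ℤ_56


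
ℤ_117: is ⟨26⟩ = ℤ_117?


g generates ℤ_n iff gcd(g, n) = 1
gcd(26, 117) = 13
Since gcd = 13 ≠ 1, ⟨26⟩ has order 9 < 117, so 26 is not a generator.

No, 26 does not generate ℤ_117


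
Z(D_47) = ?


Z(G) = {g ∈ G | gx = xg for all x ∈ G}
For odd n, Z(D_n) = {e}: no nontrivial rotation commutes with all reflections

Z(D_47) = {e}


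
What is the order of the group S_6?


|S_n| = n! (number of permutations of n symbols)
|S_6| = 6! = 720

|S_6| = 720


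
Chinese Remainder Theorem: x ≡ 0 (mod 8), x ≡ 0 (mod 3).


m₁ = 8, m₂ = 3, gcd = 1, so CRT applies. M = m₁·m₂ = 24
Let M₁ = M/m₁ = 3, M₂ = M/m₂ = 8
Find y₁ ≡ M₁⁻¹ (mod m₁): 3⁻¹ ≡ 3 (mod 8)
Find y₂ ≡ M₂⁻¹ (mod m₂): 8⁻¹ ≡ 2 (mod 3)
x = a₁·M₁·y₁ + a₂·M₂·y₂ = 0·3·3 + 0·8·2 = 0
Reduce mod 24: x ≡ 0
Check: 0 mod 8 = 0 ✓, 0 mod 3 = 0 ✓

x ≡ 0 (mod 24)


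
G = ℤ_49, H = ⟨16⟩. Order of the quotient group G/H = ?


|⟨16⟩| = n / gcd(16, 49) = 49 / 1 = 49
H is normal (ℤ_49 is abelian).
|G/H| = |G| / |H| = 49 / 49 = 1

|G/H| = 1


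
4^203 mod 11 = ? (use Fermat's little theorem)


Fermat's little theorem: if p is prime and gcd(a,p)=1, then a^(p-1) ≡ 1 (mod p)
p = 11 is prime, gcd(4,11) = 1
Reduce exponent: 203 mod 10 = 3
So 4^203 ≡ 4^3 (mod 11)
4^3 mod 11 = 9

4^203 ≡ 9 (mod 11)


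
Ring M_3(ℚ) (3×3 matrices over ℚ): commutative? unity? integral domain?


Matrix multiplication is non-commutative for n ≥ 2; the identity matrix I is the unity; singular matrices give zero divisors, so not an integral domain
Commutative: No
Integral domain: No
Has unity: Yes

M_3(ℚ) (3×3 matrices over ℚ): Commutative=No, Unity=Yes


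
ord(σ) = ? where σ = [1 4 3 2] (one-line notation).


Cycle decomposition: (2 4)
Cycle lengths: 2
Order = lcm(2) = 2

ord(σ) = 2


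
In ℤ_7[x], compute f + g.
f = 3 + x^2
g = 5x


Add coefficients mod 7:
x^0: 3 + 0 = 3 (mod 7)
x^1: 0 + 5 = 5 (mod 7)
x^2: 1 + 0 = 1 (mod 7)
Result: 3 + 5x + x^2

f + g = 3 + 5x + x^2


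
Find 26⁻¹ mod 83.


Use the extended Euclidean algorithm to write 1 = 26·s + 83·t; then s mod 83 is the inverse.
Euclidean algorithm:
  26 = 0·83 + 26
  83 = 3·26 + 5
  26 = 5·5 + 1
  5 = 5·1 + 0
gcd(26,83) = 1
Back-substitution gives: 26·(16) + 83·(-5) = 1
So 26⁻¹ ≡ 16 ≡ 16 (mod 83)
Check: 26 × 16 = 416 ≡ 1 (mod 83) ✓

26⁻¹ ≡ 16 (mod 83)


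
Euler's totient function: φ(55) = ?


Factor n: 55 = 5 × 11
φ(n) = n · ∏(1 - 1/p) over distinct primes p | n
φ(55) = 55 · (1 - 1/5) · (1 - 1/11) = 40

φ(55) = 40


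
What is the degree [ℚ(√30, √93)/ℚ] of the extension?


[ℚ(√30,√93):ℚ] = [ℚ(√30,√93):ℚ(√30)]·[ℚ(√30):ℚ] = 2·2 = 4

[ℚ(√30, √93)/ℚ] = 4


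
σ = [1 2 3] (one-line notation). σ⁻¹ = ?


To find σ⁻¹, swap domain and range:
σ(1) = 1 → σ⁻¹(1) = 1
σ(2) = 2 → σ⁻¹(2) = 2
σ(3) = 3 → σ⁻¹(3) = 3

σ⁻¹ = [1 2 3]


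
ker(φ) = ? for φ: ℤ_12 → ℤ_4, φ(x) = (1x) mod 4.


Kernel = preimage of identity
ker(φ) = {x ∈ ℤ_12 : 1x ≡ 0 (mod 4)}. Since 4 | 12, φ is well-defined. The kernel is the cyclic subgroup ⟨4⟩ of ℤ_12 (order 3), i.e. {0, 4, 8}

ker(φ) = {0, 4, 8}


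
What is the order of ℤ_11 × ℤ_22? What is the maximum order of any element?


|ℤ_11 × ℤ_22| = 11 × 22 = 242
Max element order = lcm(11,22) = 22
Cyclic? No (gcd=11)

|ℤ_11×ℤ_22| = 242, max element order = 22


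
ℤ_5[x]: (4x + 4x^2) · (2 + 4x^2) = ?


Expand and collect like terms; reduce coefficients mod 5:
x^0: 0·2 = 0 ≡ 0 (mod 5)
x^1: 0·0 + 4·2 = 8 ≡ 3 (mod 5)
x^2: 0·4 + 4·0 + 4·2 = 8 ≡ 3 (mod 5)
x^3: 4·4 + 4·0 = 16 ≡ 1 (mod 5)
x^4: 4·4 = 16 ≡ 1 (mod 5)
Result: 3x + 3x^2 + x^3 + x^4

f · g = 3x + 3x^2 + x^3 + x^4


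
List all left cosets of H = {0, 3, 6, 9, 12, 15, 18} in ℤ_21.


H = {0, 3, 6, 9, 12, 15, 18}, |H| = 7
Number of cosets = |G|/|H| = 21/7 = 3
0 + H = {0, 3, 6, 9, 12, 15, 18}
1 + H = {1, 4, 7, 10, 13, 16, 19}
2 + H = {2, 5, 8, 11, 14, 17, 20}

Cosets: 0+H={0,3,6,9,12,15,18}; 1+H={1,4,7,10,13,16,19}; 2+H={2,5,8,11,14,17,20}


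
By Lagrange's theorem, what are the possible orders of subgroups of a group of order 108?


Lagrange's theorem: |H| divides |G|
|G| = 108
Divisors of 108: 1, 2, 3, 4, 6, 9, 12, 18, 27, 36, 54, 108

Possible subgroup orders: {1, 2, 3, 4, 6, 9, 12, 18, 27, 36, 54, 108}


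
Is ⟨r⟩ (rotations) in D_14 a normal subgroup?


H = ⟨r⟩ (rotations) in D_14
The rotation subgroup ⟨r⟩ has index 2 in D_14, so it is normal

Yes, normal subgroup


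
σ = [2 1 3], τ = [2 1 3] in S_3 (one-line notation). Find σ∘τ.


σ∘τ: apply τ first, then σ
1 →τ 2 →σ 1
2 →τ 1 →σ 2
3 →τ 3 →σ 3

σ∘τ = [1 2 3]


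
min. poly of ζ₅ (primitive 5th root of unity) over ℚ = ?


ζ₅ is a root of Φ₅(x) = x⁴ + x³ + x² + x + 1, irreducible over ℚ

Minimal polynomial: x⁴ + x³ + x² + x + 1


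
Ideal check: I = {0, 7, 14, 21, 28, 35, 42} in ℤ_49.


Check ideal conditions for I = {0, 7, 14, 21, 28, 35, 42} in ℤ_49:
(1) I is an additive subgroup? Yes
(2) For r ∈ ℤ_49 and a ∈ I: r·a ∈ I? Yes

Yes, I is an ideal of ℤ_49


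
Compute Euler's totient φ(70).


Factor n: 70 = 2 × 5 × 7
φ(n) = n · ∏(1 - 1/p) over distinct primes p | n
φ(70) = 70 · (1 - 1/2) · (1 - 1/5) · (1 - 1/7) = 24

φ(70) = 24


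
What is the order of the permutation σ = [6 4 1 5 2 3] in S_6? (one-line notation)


Cycle decomposition: (1 6 3) (2 4 5)
Cycle lengths: 3, 3
Order = lcm(3, 3) = 3

ord(σ) = 3


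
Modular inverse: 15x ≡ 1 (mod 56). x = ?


Use the extended Euclidean algorithm to write 1 = 15·s + 56·t; then s mod 56 is the inverse.
Euclidean algorithm:
  15 = 0·56 + 15
  56 = 3·15 + 11
  15 = 1·11 + 4
  11 = 2·4 + 3
  4 = 1·3 + 1
  3 = 3·1 + 0
gcd(15,56) = 1
Back-substitution gives: 15·(15) + 56·(-4) = 1
So 15⁻¹ ≡ 15 ≡ 15 (mod 56)
Check: 15 × 15 = 225 ≡ 1 (mod 56) ✓

15⁻¹ ≡ 15 (mod 56)


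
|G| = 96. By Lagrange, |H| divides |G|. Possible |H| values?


Lagrange's theorem: |H| divides |G|
|G| = 96
Divisors of 96: 1, 2, 3, 4, 6, 8, 12, 16, 24, 32, 48, 96

Possible subgroup orders: {1, 2, 3, 4, 6, 8, 12, 16, 24, 32, 48, 96}


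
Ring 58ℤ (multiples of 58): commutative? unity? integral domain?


58ℤ is a commutative ring under +,× but has no multiplicative identity (1 ∉ 58ℤ); it has no zero divisors, but without unity it is not an integral domain
Commutative: Yes
Integral domain: No
Has unity: No

58ℤ (multiples of 58): Commutative=Yes, Unity=No


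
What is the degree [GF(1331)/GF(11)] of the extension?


GF(1331) = GF(11^3), so the extension degree is 3

[GF(1331)/GF(11)] = 3


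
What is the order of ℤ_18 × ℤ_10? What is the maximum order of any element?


|ℤ_18 × ℤ_10| = 18 × 10 = 180
Max element order = lcm(18,10) = 90
Cyclic? No (gcd=2)

|ℤ_18×ℤ_10| = 180, max element order = 90


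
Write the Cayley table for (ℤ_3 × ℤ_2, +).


Elements: {(0,0), (0,1), (1,0), (1,1), (2,0), (2,1)}
Operation: componentwise addition mod (3, 2)
Entry (a, b) = ((a₁+b₁) mod 3, (a₂+b₂) mod 2)

Cayley table:
      | (0,0) | (0,1) | (1,0) | (1,1) | (2,0) | (2,1)
(0,0) | (0,0) | (0,1) | (1,0) | (1,1) | (2,0) | (2,1)
(0,1) | (0,1) | (0,0) | (1,1) | (1,0) | (2,1) | (2,0)
(1,0) | (1,0) | (1,1) | (2,0) | (2,1) | (0,0) | (0,1)
(1,1) | (1,1) | (1,0) | (2,1) | (2,0) | (0,1) | (0,0)
(2,0) | (2,0) | (2,1) | (0,0) | (0,1) | (1,0) | (1,1)
(2,1) | (2,1) | (2,0) | (0,1) | (0,0) | (1,1) | (1,0)


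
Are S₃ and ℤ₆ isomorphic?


Comparing S₃ and ℤ₆:
S₃ is non-abelian, ℤ₆ is abelian

No, S₃ ≇ ℤ₆


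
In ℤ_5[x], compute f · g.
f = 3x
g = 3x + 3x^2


Expand and collect like terms; reduce coefficients mod 5:
x^0: 0·0 = 0 ≡ 0 (mod 5)
x^1: 0·3 + 3·0 = 0 ≡ 0 (mod 5)
x^2: 0·3 + 3·3 = 9 ≡ 4 (mod 5)
x^3: 3·3 = 9 ≡ 4 (mod 5)
Result: 4x^2 + 4x^3

f · g = 4x^2 + 4x^3


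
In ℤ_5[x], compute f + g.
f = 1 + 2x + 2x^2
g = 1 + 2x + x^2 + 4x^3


Add coefficients mod 5:
x^0: 1 + 1 = 2 (mod 5)
x^1: 2 + 2 = 4 (mod 5)
x^2: 2 + 1 = 3 (mod 5)
x^3: 0 + 4 = 4 (mod 5)
Result: 2 + 4x + 3x^2 + 4x^3

f + g = 2 + 4x + 3x^2 + 4x^3


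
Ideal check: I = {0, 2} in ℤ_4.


Check ideal conditions for I = {0, 2} in ℤ_4:
(1) I is an additive subgroup? Yes
(2) For r ∈ ℤ_4 and a ∈ I: r·a ∈ I? Yes

Yes, I is an ideal of ℤ_4


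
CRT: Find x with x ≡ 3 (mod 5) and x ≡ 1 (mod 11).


m₁ = 5, m₂ = 11, gcd = 1, so CRT applies. M = m₁·m₂ = 55
Let M₁ = M/m₁ = 11, M₂ = M/m₂ = 5
Find y₁ ≡ M₁⁻¹ (mod m₁): 11⁻¹ ≡ 1 (mod 5)
Find y₂ ≡ M₂⁻¹ (mod m₂): 5⁻¹ ≡ 9 (mod 11)
x = a₁·M₁·y₁ + a₂·M₂·y₂ = 3·11·1 + 1·5·9 = 78
Reduce mod 55: x ≡ 23
Check: 23 mod 5 = 3 ✓, 23 mod 11 = 1 ✓

x ≡ 23 (mod 55)


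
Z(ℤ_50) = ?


Z(G) = {g ∈ G | gx = xg for all x ∈ G}
ℤ_50 is abelian, so Z(G) = G

Z(ℤ_50) = ℤ_50


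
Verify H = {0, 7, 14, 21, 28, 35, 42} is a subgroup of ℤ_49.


Subgroup test for H = {0, 7, 14, 21, 28, 35, 42} in (ℤ_49, +):
(1) 0 ∈ H? Yes
(2) Closure: for all a,b ∈ H, (a+b) mod 49 ∈ H? Yes
(3) Inverses: for all a ∈ H, -a mod 49 ∈ H? Yes

Yes, H is a subgroup of ℤ_49


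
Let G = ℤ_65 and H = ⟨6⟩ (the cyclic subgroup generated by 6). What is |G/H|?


|⟨6⟩| = n / gcd(6, 65) = 65 / 1 = 65
H is normal (ℤ_65 is abelian).
|G/H| = |G| / |H| = 65 / 65 = 1

|G/H| = 1


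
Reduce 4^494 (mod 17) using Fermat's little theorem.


Fermat's little theorem: if p is prime and gcd(a,p)=1, then a^(p-1) ≡ 1 (mod p)
p = 17 is prime, gcd(4,17) = 1
Reduce exponent: 494 mod 16 = 14
So 4^494 ≡ 4^14 (mod 17)
4^14 mod 17 = 16

4^494 ≡ 16 (mod 17)


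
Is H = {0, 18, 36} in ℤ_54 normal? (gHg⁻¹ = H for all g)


H = {0, 18, 36} in ℤ_54
ℤ_54 is abelian; every subgroup of an abelian group is normal

Yes, normal subgroup


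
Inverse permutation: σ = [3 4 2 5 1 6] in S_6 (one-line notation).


To find σ⁻¹, swap domain and range:
σ(1) = 3 → σ⁻¹(3) = 1
σ(2) = 4 → σ⁻¹(4) = 2
σ(3) = 2 → σ⁻¹(2) = 3
σ(4) = 5 → σ⁻¹(5) = 4
σ(5) = 1 → σ⁻¹(1) = 5
σ(6) = 6 → σ⁻¹(6) = 6

σ⁻¹ = [5 3 1 2 4 6]


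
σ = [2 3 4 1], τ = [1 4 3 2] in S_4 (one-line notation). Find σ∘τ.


σ∘τ: apply τ first, then σ
1 →τ 1 →σ 2
2 →τ 4 →σ 1
3 →τ 3 →σ 4
4 →τ 2 →σ 3

σ∘τ = [2 1 4 3]


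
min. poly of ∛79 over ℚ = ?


∛79 satisfies x³ - 79 = 0, irreducible over ℚ (no rational root; 79 is not a perfect cube)

Minimal polynomial: x³ - 79


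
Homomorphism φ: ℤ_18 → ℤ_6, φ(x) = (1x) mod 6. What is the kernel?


Kernel = preimage of identity
ker(φ) = {x ∈ ℤ_18 : 1x ≡ 0 (mod 6)}. Since 6 | 18, φ is well-defined. The kernel is the cyclic subgroup ⟨6⟩ of ℤ_18 (order 3), i.e. {0, 6, 12}

ker(φ) = {0, 6, 12}


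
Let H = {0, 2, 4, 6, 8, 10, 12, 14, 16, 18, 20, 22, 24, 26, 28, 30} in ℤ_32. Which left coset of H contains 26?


26 + H = {26 + h (mod 32) : h ∈ H}
26+0=26, 26+2=28, 26+4=30, 26+6=0, 26+8=2, 26+10=4, 26+12=6, 26+14=8, 26+16=10, 26+18=12, 26+20=14, 26+22=16, 26+24=18, 26+26=20, 26+28=22, 26+30=24
26 + H = {0, 2, 4, 6, 8, 10, 12, 14, 16, 18, 20, 22, 24, 26, 28, 30} = 0 + H

26 + H = {0, 2, 4, 6, 8, 10, 12, 14, 16, 18, 20, 22, 24, 26, 28, 30}


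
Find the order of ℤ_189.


ℤ_n has n elements.

|ℤ_189| = 189


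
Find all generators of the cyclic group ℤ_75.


g generates ℤ_n iff gcd(g,n) = 1
Prime factors of 75: 3, 5
Generators are g ∈ {1,...,74} not divisible by any of these primes.
Generators: {1, 2, 4, 7, 8, 11, 13, 14, 16, 17, 19, 22, 23, 26, 28, 29, 31, 32, 34, 37, 38, 41, 43, 44, 46, 47, 49, 52, 53, 56, 58, 59, 61, 62, 64, 67, 68, 71, 73, 74}
Number of generators = φ(75) = 40

Generators of ℤ_75 = {1, 2, 4, 7, 8, 11, 13, 14, 16, 17, 19, 22, 23, 26, 28, 29, 31, 32, 34, 37, 38, 41, 43, 44, 46, 47, 49, 52, 53, 56, 58, 59, 61, 62, 64, 67, 68, 71, 73, 74}


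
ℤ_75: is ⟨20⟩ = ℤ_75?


g generates ℤ_n iff gcd(g, n) = 1
gcd(20, 75) = 5
Since gcd = 5 ≠ 1, ⟨20⟩ has order 15 < 75, so 20 is not a generator.

No, 20 does not generate ℤ_75


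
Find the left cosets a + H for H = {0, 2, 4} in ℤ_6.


H = {0, 2, 4}, |H| = 3
Number of cosets = |G|/|H| = 6/3 = 2
0 + H = {0, 2, 4}
1 + H = {1, 3, 5}

Cosets: 0+H={0,2,4}; 1+H={1,3,5}


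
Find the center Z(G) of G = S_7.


Z(G) = {g ∈ G | gx = xg for all x ∈ G}
S_n is non-abelian for n ≥ 3; Z(S_7) is trivial

Z(S_7) = {e}


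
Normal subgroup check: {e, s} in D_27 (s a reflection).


H = {e, s} in D_27 (s a reflection)
r·s·r⁻¹ = sr⁻² ≠ s for n ≥ 3, so {e, s} is not closed under conjugation

No, not a normal subgroup


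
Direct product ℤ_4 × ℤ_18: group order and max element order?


|ℤ_4 × ℤ_18| = 4 × 18 = 72
Max element order = lcm(4,18) = 36
Cyclic? No (gcd=2)

|ℤ_4×ℤ_18| = 72, max element order = 36


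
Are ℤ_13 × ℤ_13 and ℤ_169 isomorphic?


Comparing ℤ_13 × ℤ_13 and ℤ_169:
gcd(13,13) = 13 ≠ 1. Max element order in ℤ_13×ℤ_13 is lcm(13,13) = 13 < 169, so it has no element of order 169

No, ℤ_13 × ℤ_13 ≇ ℤ_169


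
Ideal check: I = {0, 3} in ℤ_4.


Check ideal conditions for I = {0, 3} in ℤ_4:
(1) I is an additive subgroup? No
(2) For r ∈ ℤ_4 and a ∈ I: r·a ∈ I? No  [counterexample: r=2, a=3, r·a mod 4 = 2 ∉ I]

No, I is not an ideal of ℤ_4


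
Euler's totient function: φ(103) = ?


Factor n: 103 = 103
φ(n) = n · ∏(1 - 1/p) over distinct primes p | n
φ(103) = 103 · (1 - 1/103) = 102

φ(103) = 102


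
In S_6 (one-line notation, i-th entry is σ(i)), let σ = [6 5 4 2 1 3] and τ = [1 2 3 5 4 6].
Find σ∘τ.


σ∘τ: apply τ first, then σ
1 →τ 1 →σ 6
2 →τ 2 →σ 5
3 →τ 3 →σ 4
4 →τ 5 →σ 1
5 →τ 4 →σ 2
6 →τ 6 →σ 3

σ∘τ = [6 5 4 1 2 3]


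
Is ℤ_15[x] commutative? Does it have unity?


ℤ_15 has zero divisors (3·5 ≡ 0), and these lift to constant zero divisors in ℤ_15[x]; so not an integral domain
Commutative: Yes
Integral domain: No
Has unity: Yes

ℤ_15[x]: Commutative=Yes, Unity=Yes


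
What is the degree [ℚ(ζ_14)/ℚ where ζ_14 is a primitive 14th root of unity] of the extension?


[ℚ(ζ_n):ℚ] = deg Φ_n(x) = φ(n). Here φ(14) = 6

[ℚ(ζ_14)/ℚ where ζ_14 is a primitive 14th root of unity] = 6


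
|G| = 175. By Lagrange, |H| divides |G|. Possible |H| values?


Lagrange's theorem: |H| divides |G|
|G| = 175
Divisors of 175: 1, 5, 7, 25, 35, 175

Possible subgroup orders: {1, 5, 7, 25, 35, 175}


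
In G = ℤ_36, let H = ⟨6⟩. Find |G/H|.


|⟨6⟩| = n / gcd(6, 36) = 36 / 6 = 6
H is normal (ℤ_36 is abelian).
|G/H| = |G| / |H| = 36 / 6 = 6

|G/H| = 6


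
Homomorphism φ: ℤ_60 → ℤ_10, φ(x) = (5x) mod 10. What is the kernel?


Kernel = preimage of identity
ker(φ) = {x ∈ ℤ_60 : 5x ≡ 0 (mod 10)}. Since 10 | 60, φ is well-defined. The kernel is the cyclic subgroup ⟨2⟩ of ℤ_60 (order 30), i.e. {0, 2, 4, 6, 8, 10, 12, 14, 16, 18, 20, 22, 24, 26, 28, 30, 32, 34, 36, 38, 40, 42, 44, 46, 48, 50, 52, 54, 56, 58}

ker(φ) = {0, 2, 4, 6, 8, 10, 12, 14, 16, 18, 20, 22, 24, 26, 28, 30, 32, 34, 36, 38, 40, 42, 44, 46, 48, 50, 52, 54, 56, 58}


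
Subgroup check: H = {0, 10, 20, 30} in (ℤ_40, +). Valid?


Subgroup test for H = {0, 10, 20, 30} in (ℤ_40, +):
(1) 0 ∈ H? Yes
(2) Closure: for all a,b ∈ H, (a+b) mod 40 ∈ H? Yes
(3) Inverses: for all a ∈ H, -a mod 40 ∈ H? Yes

Yes, H is a subgroup of ℤ_40


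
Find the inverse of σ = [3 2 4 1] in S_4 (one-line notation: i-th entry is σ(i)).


To find σ⁻¹, swap domain and range:
σ(1) = 3 → σ⁻¹(3) = 1
σ(2) = 2 → σ⁻¹(2) = 2
σ(3) = 4 → σ⁻¹(4) = 3
σ(4) = 1 → σ⁻¹(1) = 4

σ⁻¹ = [4 2 1 3]


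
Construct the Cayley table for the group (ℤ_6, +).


Elements: {0, 1, 2, 3, 4, 5}
Operation: addition mod 6
Entry (a, b) = (a + b) mod 6

Cayley table:
  | 0 | 1 | 2 | 3 | 4 | 5
0 | 0 | 1 | 2 | 3 | 4 | 5
1 | 1 | 2 | 3 | 4 | 5 | 0
2 | 2 | 3 | 4 | 5 | 0 | 1
3 | 3 | 4 | 5 | 0 | 1 | 2
4 | 4 | 5 | 0 | 1 | 2 | 3
5 | 5 | 0 | 1 | 2 | 3 | 4


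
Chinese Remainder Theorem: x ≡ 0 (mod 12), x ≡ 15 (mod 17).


m₁ = 12, m₂ = 17, gcd = 1, so CRT applies. M = m₁·m₂ = 204
Let M₁ = M/m₁ = 17, M₂ = M/m₂ = 12
Find y₁ ≡ M₁⁻¹ (mod m₁): 17⁻¹ ≡ 5 (mod 12)
Find y₂ ≡ M₂⁻¹ (mod m₂): 12⁻¹ ≡ 10 (mod 17)
x = a₁·M₁·y₁ + a₂·M₂·y₂ = 0·17·5 + 15·12·10 = 1800
Reduce mod 204: x ≡ 168
Check: 168 mod 12 = 0 ✓, 168 mod 17 = 15 ✓

x ≡ 168 (mod 204)


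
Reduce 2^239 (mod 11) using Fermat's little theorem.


Fermat's little theorem: if p is prime and gcd(a,p)=1, then a^(p-1) ≡ 1 (mod p)
p = 11 is prime, gcd(2,11) = 1
Reduce exponent: 239 mod 10 = 9
So 2^239 ≡ 2^9 (mod 11)
2^9 mod 11 = 6

2^239 ≡ 6 (mod 11)


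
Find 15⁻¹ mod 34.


Use the extended Euclidean algorithm to write 1 = 15·s + 34·t; then s mod 34 is the inverse.
Euclidean algorithm:
  15 = 0·34 + 15
  34 = 2·15 + 4
  15 = 3·4 + 3
  4 = 1·3 + 1
  3 = 3·1 + 0
gcd(15,34) = 1
Back-substitution gives: 15·(-9) + 34·(4) = 1
So 15⁻¹ ≡ -9 ≡ 25 (mod 34)
Check: 15 × 25 = 375 ≡ 1 (mod 34) ✓

15⁻¹ ≡ 25 (mod 34)


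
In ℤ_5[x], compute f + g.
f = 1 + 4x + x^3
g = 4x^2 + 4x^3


Add coefficients mod 5:
x^0: 1 + 0 = 1 (mod 5)
x^1: 4 + 0 = 4 (mod 5)
x^2: 0 + 4 = 4 (mod 5)
x^3: 1 + 4 = 0 (mod 5)
Result: 1 + 4x + 4x^2

f + g = 1 + 4x + 4x^2


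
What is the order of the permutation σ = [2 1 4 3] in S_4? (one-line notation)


Cycle decomposition: (1 2) (3 4)
Cycle lengths: 2, 2
Order = lcm(2, 2) = 2

ord(σ) = 2


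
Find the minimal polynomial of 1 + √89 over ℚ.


Let α = 1 + √89. Then α - 1 = √89, so (α - 1)² = 89, giving α² - 2α - 88 = 0. Degree 2 and α ∉ ℚ, so this is the minimal polynomial.

Minimal polynomial: x² - 2x - 88


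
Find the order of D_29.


|D_n| = 2n (n rotations and n reflections)
|D_29| = 2×29 = 58

|D_29| = 58


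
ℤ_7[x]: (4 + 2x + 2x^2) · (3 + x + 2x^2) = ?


Expand and collect like terms; reduce coefficients mod 7:
x^0: 4·3 = 12 ≡ 5 (mod 7)
x^1: 4·1 + 2·3 = 10 ≡ 3 (mod 7)
x^2: 4·2 + 2·1 + 2·3 = 16 ≡ 2 (mod 7)
x^3: 2·2 + 2·1 = 6 ≡ 6 (mod 7)
x^4: 2·2 = 4 ≡ 4 (mod 7)
Result: 5 + 3x + 2x^2 + 6x^3 + 4x^4

f · g = 5 + 3x + 2x^2 + 6x^3 + 4x^4


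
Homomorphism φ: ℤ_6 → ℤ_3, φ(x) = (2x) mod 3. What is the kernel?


Kernel = preimage of identity
ker(φ) = {x ∈ ℤ_6 : 2x ≡ 0 (mod 3)}. Since 3 | 6, φ is well-defined. The kernel is the cyclic subgroup ⟨3⟩ of ℤ_6 (order 2), i.e. {0, 3}

ker(φ) = {0, 3}


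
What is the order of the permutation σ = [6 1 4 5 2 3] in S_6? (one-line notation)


Cycle decomposition: (1 6 3 4 5 2)
Cycle lengths: 6
Order = lcm(6) = 6

ord(σ) = 6


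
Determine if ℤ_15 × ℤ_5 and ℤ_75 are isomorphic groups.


Comparing ℤ_15 × ℤ_5 and ℤ_75:
gcd(15,5) = 5 ≠ 1. Max element order in ℤ_15×ℤ_5 is lcm(15,5) = 15 < 75, so it has no element of order 75

No, ℤ_15 × ℤ_5 ≇ ℤ_75


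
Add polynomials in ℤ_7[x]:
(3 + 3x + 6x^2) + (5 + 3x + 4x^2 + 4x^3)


Add coefficients mod 7:
x^0: 3 + 5 = 1 (mod 7)
x^1: 3 + 3 = 6 (mod 7)
x^2: 6 + 4 = 3 (mod 7)
x^3: 0 + 4 = 4 (mod 7)
Result: 1 + 6x + 3x^2 + 4x^3

f + g = 1 + 6x + 3x^2 + 4x^3


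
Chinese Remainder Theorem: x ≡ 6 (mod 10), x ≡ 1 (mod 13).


m₁ = 10, m₂ = 13, gcd = 1, so CRT applies. M = m₁·m₂ = 130
Let M₁ = M/m₁ = 13, M₂ = M/m₂ = 10
Find y₁ ≡ M₁⁻¹ (mod m₁): 13⁻¹ ≡ 7 (mod 10)
Find y₂ ≡ M₂⁻¹ (mod m₂): 10⁻¹ ≡ 4 (mod 13)
x = a₁·M₁·y₁ + a₂·M₂·y₂ = 6·13·7 + 1·10·4 = 586
Reduce mod 130: x ≡ 66
Check: 66 mod 10 = 6 ✓, 66 mod 13 = 1 ✓

x ≡ 66 (mod 130)
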